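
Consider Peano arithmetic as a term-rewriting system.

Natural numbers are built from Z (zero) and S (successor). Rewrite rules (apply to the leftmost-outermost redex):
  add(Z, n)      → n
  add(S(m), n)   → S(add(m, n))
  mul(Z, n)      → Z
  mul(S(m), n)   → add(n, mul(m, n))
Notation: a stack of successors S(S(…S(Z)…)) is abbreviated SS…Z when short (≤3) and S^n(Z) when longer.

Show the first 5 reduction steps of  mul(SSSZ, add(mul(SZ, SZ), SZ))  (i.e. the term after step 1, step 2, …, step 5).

Answer: after 5 steps: S(add(add(add(Z, mul(Z, SZ)), SZ), mul(SSZ, add(mul(SZ, SZ), SZ))))

Reduction:
  start: mul(SSSZ, add(mul(SZ, SZ), SZ))
  [1] add(add(mul(SZ, SZ), SZ), mul(SSZ, add(mul(SZ, SZ), SZ)))
  [2] add(add(add(SZ, mul(Z, SZ)), SZ), mul(SSZ, add(mul(SZ, SZ), SZ)))
  [3] add(add(S(add(Z, mul(Z, SZ))), SZ), mul(SSZ, add(mul(SZ, SZ), SZ)))
  [4] add(S(add(add(Z, mul(Z, SZ)), SZ)), mul(SSZ, add(mul(SZ, SZ), SZ)))
  [5] S(add(add(add(Z, mul(Z, SZ)), SZ), mul(SSZ, add(mul(SZ, SZ), SZ))))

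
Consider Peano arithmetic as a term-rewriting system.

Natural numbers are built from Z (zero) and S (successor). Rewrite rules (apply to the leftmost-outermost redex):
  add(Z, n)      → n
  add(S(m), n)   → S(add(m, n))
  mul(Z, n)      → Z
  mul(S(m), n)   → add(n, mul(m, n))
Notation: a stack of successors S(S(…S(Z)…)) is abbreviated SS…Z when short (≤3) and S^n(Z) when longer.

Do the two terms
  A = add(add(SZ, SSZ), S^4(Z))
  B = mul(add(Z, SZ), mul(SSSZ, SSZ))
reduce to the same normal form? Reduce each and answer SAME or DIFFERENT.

Term A:
  start: add(add(SZ, SSZ), S^4(Z))
  step 1: add(S(add(Z, SSZ)), S^4(Z))
  step 2: S(add(add(Z, SSZ), S^4(Z)))
  step 3: S(add(SSZ, S^4(Z)))
  step 4: S(S(add(SZ, S^4(Z))))
  step 5: S(S(S(add(Z, S^4(Z)))))
  step 6: S^7(Z)

Term B:
  start: mul(add(Z, SZ), mul(SSSZ, SSZ))
  step 1: mul(SZ, mul(SSSZ, SSZ))
  step 2: add(mul(SSSZ, SSZ), mul(Z, mul(SSSZ, SSZ)))
  step 3: add(add(SSZ, mul(SSZ, SSZ)), mul(Z, mul(SSSZ, SSZ)))
  step 4: add(S(add(SZ, mul(SSZ, SSZ))), mul(Z, mul(SSSZ, SSZ)))
  step 5: S(add(add(SZ, mul(SSZ, SSZ)), mul(Z, mul(SSSZ, SSZ))))
  step 6: S(add(S(add(Z, mul(SSZ, SSZ))), mul(Z, mul(SSSZ, SSZ))))
  step 7: S(S(add(add(Z, mul(SSZ, SSZ)), mul(Z, mul(SSSZ, SSZ)))))
  step 8: S(S(add(mul(SSZ, SSZ), mul(Z, mul(SSSZ, SSZ)))))
  step 9: S(S(add(add(SSZ, mul(SZ, SSZ)), mul(Z, mul(SSSZ, SSZ)))))
  step 10: S(S(add(S(add(SZ, mul(SZ, SSZ))), mul(Z, mul(SSSZ, SSZ)))))
  step 11: S(S(S(add(add(SZ, mul(SZ, SSZ)), mul(Z, mul(SSSZ, SSZ))))))
  step 12: S(S(S(add(S(add(Z, mul(SZ, SSZ))), mul(Z, mul(SSSZ, SSZ))))))
  step 13: S(S(S(S(add(add(Z, mul(SZ, SSZ)), mul(Z, mul(SSSZ, SSZ)))))))
  step 14: S(S(S(S(add(mul(SZ, SSZ), mul(Z, mul(SSSZ, SSZ)))))))
  step 15: S(S(S(S(add(add(SSZ, mul(Z, SSZ)), mul(Z, mul(SSSZ, SSZ)))))))
  step 16: S(S(S(S(add(S(add(SZ, mul(Z, SSZ))), mul(Z, mul(SSSZ, SSZ)))))))
  step 17: S(S(S(S(S(add(add(SZ, mul(Z, SSZ)), mul(Z, mul(SSSZ, SSZ))))))))
  step 18: S(S(S(S(S(add(S(add(Z, mul(Z, SSZ))), mul(Z, mul(SSSZ, SSZ))))))))
  step 19: S(S(S(S(S(S(add(add(Z, mul(Z, SSZ)), mul(Z, mul(SSSZ, SSZ)))))))))
  step 20: S(S(S(S(S(S(add(mul(Z, SSZ), mul(Z, mul(SSSZ, SSZ)))))))))
  step 21: S(S(S(S(S(S(add(Z, mul(Z, mul(SSSZ, SSZ)))))))))
  step 22: S(S(S(S(S(S(mul(Z, mul(SSSZ, SSZ))))))))
  step 23: S^6(Z)

Answer: DIFFERENT — A ⇓ S^7(Z), B ⇓ S^6(Z)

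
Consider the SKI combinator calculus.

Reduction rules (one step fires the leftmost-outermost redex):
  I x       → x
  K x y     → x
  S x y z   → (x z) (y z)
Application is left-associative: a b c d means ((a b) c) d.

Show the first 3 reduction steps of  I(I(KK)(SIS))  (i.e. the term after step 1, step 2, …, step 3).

Answer: after 3 steps: K

Working:
  start: I(I(KK)(SIS))
  step 1: I(KK)(SIS)
  step 2: KK(SIS)
  step 3: K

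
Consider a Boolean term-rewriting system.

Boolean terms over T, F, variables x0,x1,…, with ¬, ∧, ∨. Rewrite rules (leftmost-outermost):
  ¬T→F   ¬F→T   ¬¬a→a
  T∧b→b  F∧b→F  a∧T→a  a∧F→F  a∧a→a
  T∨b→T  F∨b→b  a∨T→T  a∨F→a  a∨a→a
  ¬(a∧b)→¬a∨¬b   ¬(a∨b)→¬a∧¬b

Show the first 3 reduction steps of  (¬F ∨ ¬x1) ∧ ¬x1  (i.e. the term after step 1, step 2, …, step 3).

Answer: after 3 steps: ¬x1

Reduction:
  start: (¬F ∨ ¬x1) ∧ ¬x1
  →1  (T ∨ ¬x1) ∧ ¬x1
  →2  T ∧ ¬x1
  →3  ¬x1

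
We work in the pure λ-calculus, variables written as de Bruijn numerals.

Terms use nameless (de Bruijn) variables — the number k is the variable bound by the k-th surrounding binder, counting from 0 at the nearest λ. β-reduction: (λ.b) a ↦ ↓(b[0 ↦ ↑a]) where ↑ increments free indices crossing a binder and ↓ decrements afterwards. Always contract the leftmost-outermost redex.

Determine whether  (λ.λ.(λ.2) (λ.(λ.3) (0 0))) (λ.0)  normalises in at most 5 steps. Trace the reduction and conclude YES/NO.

Answer: YES — reaches normal form λ.λ.0 in 2 ≤ 5 steps

Reduction:
  start: (λ.λ.(λ.2) (λ.(λ.3) (0 0))) (λ.0)
  →1  λ.(λ.λ.0) (λ.(λ.λ.0) (0 0))
  →2  λ.λ.0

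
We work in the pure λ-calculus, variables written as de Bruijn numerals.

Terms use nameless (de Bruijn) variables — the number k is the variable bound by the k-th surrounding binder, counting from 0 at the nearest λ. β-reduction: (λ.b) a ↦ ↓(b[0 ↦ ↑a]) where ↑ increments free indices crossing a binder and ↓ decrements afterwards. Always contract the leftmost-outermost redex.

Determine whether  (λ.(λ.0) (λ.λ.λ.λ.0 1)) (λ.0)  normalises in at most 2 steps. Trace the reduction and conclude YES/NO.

  start: (λ.(λ.0) (λ.λ.λ.λ.0 1)) (λ.0)
  [1] (λ.0) (λ.λ.λ.λ.0 1)
  [2] λ.λ.λ.λ.0 1

Answer: YES — reaches normal form λ.λ.λ.λ.0 1 in 2 ≤ 2 steps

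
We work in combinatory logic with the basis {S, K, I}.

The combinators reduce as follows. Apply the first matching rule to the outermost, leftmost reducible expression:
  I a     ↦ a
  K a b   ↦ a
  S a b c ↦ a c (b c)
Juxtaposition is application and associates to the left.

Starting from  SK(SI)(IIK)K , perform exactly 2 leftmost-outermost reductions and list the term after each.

  start: SK(SI)(IIK)K
  [1] K(IIK)(SI(IIK))K
  [2] IIKK

Answer: after 2 steps: IIKK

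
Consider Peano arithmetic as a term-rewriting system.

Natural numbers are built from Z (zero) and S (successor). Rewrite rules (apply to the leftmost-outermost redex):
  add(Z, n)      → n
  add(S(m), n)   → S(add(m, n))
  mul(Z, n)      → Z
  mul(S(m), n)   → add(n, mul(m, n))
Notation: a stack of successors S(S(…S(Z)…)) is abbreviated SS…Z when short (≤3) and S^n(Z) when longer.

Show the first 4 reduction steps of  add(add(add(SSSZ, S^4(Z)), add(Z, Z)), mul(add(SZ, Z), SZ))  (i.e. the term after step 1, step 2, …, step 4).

Answer: after 4 steps: S(add(add(S(add(SZ, S^4(Z))), add(Z, Z)), mul(add(SZ, Z), SZ)))

Reduction:
  start: add(add(add(SSSZ, S^4(Z)), add(Z, Z)), mul(add(SZ, Z), SZ))
  →1  add(add(S(add(SSZ, S^4(Z))), add(Z, Z)), mul(add(SZ, Z), SZ))
  →2  add(S(add(add(SSZ, S^4(Z)), add(Z, Z))), mul(add(SZ, Z), SZ))
  →3  S(add(add(add(SSZ, S^4(Z)), add(Z, Z)), mul(add(SZ, Z), SZ)))
  →4  S(add(add(S(add(SZ, S^4(Z))), add(Z, Z)), mul(add(SZ, Z), SZ)))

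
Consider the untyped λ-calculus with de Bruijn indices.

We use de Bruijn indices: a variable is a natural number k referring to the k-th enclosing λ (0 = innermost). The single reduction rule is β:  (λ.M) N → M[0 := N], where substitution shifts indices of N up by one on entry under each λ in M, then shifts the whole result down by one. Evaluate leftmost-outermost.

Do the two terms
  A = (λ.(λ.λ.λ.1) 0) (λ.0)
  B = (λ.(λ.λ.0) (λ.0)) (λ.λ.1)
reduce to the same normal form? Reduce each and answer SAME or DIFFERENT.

Term A:
  start: (λ.(λ.λ.λ.1) 0) (λ.0)
  step 1: (λ.λ.λ.1) (λ.0)
  step 2: λ.λ.1

Term B:
  start: (λ.(λ.λ.0) (λ.0)) (λ.λ.1)
  step 1: (λ.λ.0) (λ.0)
  step 2: λ.0

Answer: DIFFERENT — A ⇓ λ.λ.1, B ⇓ λ.0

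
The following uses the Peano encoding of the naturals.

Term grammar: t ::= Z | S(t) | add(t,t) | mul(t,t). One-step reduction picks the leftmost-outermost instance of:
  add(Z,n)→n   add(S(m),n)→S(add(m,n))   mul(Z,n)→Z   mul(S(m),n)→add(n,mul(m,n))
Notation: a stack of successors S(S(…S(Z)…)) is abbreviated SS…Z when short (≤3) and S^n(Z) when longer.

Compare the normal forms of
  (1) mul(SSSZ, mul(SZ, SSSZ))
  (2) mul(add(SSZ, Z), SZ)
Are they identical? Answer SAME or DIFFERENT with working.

Answer: DIFFERENT — A ⇓ S^9(Z), B ⇓ SSZ

Working:
Term A:
  start: mul(SSSZ, mul(SZ, SSSZ))
  →1  add(mul(SZ, SSSZ), mul(SSZ, mul(SZ, SSSZ)))
  →2  add(add(SSSZ, mul(Z, SSSZ)), mul(SSZ, mul(SZ, SSSZ)))
  →3  add(S(add(SSZ, mul(Z, SSSZ))), mul(SSZ, mul(SZ, SSSZ)))
  →4  S(add(add(SSZ, mul(Z, SSSZ)), mul(SSZ, mul(SZ, SSSZ))))
  →5  S(add(S(add(SZ, mul(Z, SSSZ))), mul(SSZ, mul(SZ, SSSZ))))
  →6  S(S(add(add(SZ, mul(Z, SSSZ)), mul(SSZ, mul(SZ, SSSZ)))))
  →7  S(S(add(S(add(Z, mul(Z, SSSZ))), mul(SSZ, mul(SZ, SSSZ)))))
  →8  S(S(S(add(add(Z, mul(Z, SSSZ)), mul(SSZ, mul(SZ, SSSZ))))))
  →9  S(S(S(add(mul(Z, SSSZ), mul(SSZ, mul(SZ, SSSZ))))))
  →10  S(S(S(add(Z, mul(SSZ, mul(SZ, SSSZ))))))
  →11  S(S(S(mul(SSZ, mul(SZ, SSSZ)))))
  →12  S(S(S(add(mul(SZ, SSSZ), mul(SZ, mul(SZ, SSSZ))))))
  →13  S(S(S(add(add(SSSZ, mul(Z, SSSZ)), mul(SZ, mul(SZ, SSSZ))))))
  →14  S(S(S(add(S(add(SSZ, mul(Z, SSSZ))), mul(SZ, mul(SZ, SSSZ))))))
  →15  S(S(S(S(add(add(SSZ, mul(Z, SSSZ)), mul(SZ, mul(SZ, SSSZ)))))))
  →16  S(S(S(S(add(S(add(SZ, mul(Z, SSSZ))), mul(SZ, mul(SZ, SSSZ)))))))
  →17  S(S(S(S(S(add(add(SZ, mul(Z, SSSZ)), mul(SZ, mul(SZ, SSSZ))))))))
  →18  S(S(S(S(S(add(S(add(Z, mul(Z, SSSZ))), mul(SZ, mul(SZ, SSSZ))))))))
  →19  S(S(S(S(S(S(add(add(Z, mul(Z, SSSZ)), mul(SZ, mul(SZ, SSSZ)))))))))
  →20  S(S(S(S(S(S(add(mul(Z, SSSZ), mul(SZ, mul(SZ, SSSZ)))))))))
  →21  S(S(S(S(S(S(add(Z, mul(SZ, mul(SZ, SSSZ)))))))))
  →22  S(S(S(S(S(S(mul(SZ, mul(SZ, SSSZ))))))))
  →23  S(S(S(S(S(S(add(mul(SZ, SSSZ), mul(Z, mul(SZ, SSSZ)))))))))
  →24  S(S(S(S(S(S(add(add(SSSZ, mul(Z, SSSZ)), mul(Z, mul(SZ, SSSZ)))))))))
  →25  S(S(S(S(S(S(add(S(add(SSZ, mul(Z, SSSZ))), mul(Z, mul(SZ, SSSZ)))))))))
  →26  S(S(S(S(S(S(S(add(add(SSZ, mul(Z, SSSZ)), mul(Z, mul(SZ, SSSZ))))))))))
  →27  S(S(S(S(S(S(S(add(S(add(SZ, mul(Z, SSSZ))), mul(Z, mul(SZ, SSSZ))))))))))
  →28  S(S(S(S(S(S(S(S(add(add(SZ, mul(Z, SSSZ)), mul(Z, mul(SZ, SSSZ)))))))))))
  →29  S(S(S(S(S(S(S(S(add(S(add(Z, mul(Z, SSSZ))), mul(Z, mul(SZ, SSSZ)))))))))))
  →30  S(S(S(S(S(S(S(S(S(add(add(Z, mul(Z, SSSZ)), mul(Z, mul(SZ, SSSZ))))))))))))
  →31  S(S(S(S(S(S(S(S(S(add(mul(Z, SSSZ), mul(Z, mul(SZ, SSSZ))))))))))))
  →32  S(S(S(S(S(S(S(S(S(add(Z, mul(Z, mul(SZ, SSSZ))))))))))))
  →33  S(S(S(S(S(S(S(S(S(mul(Z, mul(SZ, SSSZ)))))))))))
  →34  S^9(Z)

Term B:
  start: mul(add(SSZ, Z), SZ)
  →1  mul(S(add(SZ, Z)), SZ)
  →2  add(SZ, mul(add(SZ, Z), SZ))
  →3  S(add(Z, mul(add(SZ, Z), SZ)))
  →4  S(mul(add(SZ, Z), SZ))
  →5  S(mul(S(add(Z, Z)), SZ))
  →6  S(add(SZ, mul(add(Z, Z), SZ)))
  →7  S(S(add(Z, mul(add(Z, Z), SZ))))
  →8  S(S(mul(add(Z, Z), SZ)))
  →9  S(S(mul(Z, SZ)))
  →10  SSZ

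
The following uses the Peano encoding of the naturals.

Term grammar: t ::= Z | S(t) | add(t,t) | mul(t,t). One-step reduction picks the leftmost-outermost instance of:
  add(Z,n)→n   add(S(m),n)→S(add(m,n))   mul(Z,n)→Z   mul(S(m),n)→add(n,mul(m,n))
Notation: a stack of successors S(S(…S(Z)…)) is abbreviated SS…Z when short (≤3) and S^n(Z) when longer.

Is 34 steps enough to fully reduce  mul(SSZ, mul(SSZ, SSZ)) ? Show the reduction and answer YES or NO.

Answer: YES — reaches normal form S^8(Z) in 31 ≤ 34 steps

Reduction:
  start: mul(SSZ, mul(SSZ, SSZ))
  step 1: add(mul(SSZ, SSZ), mul(SZ, mul(SSZ, SSZ)))
  step 2: add(add(SSZ, mul(SZ, SSZ)), mul(SZ, mul(SSZ, SSZ)))
  step 3: add(S(add(SZ, mul(SZ, SSZ))), mul(SZ, mul(SSZ, SSZ)))
  step 4: S(add(add(SZ, mul(SZ, SSZ)), mul(SZ, mul(SSZ, SSZ))))
  step 5: S(add(S(add(Z, mul(SZ, SSZ))), mul(SZ, mul(SSZ, SSZ))))
  step 6: S(S(add(add(Z, mul(SZ, SSZ)), mul(SZ, mul(SSZ, SSZ)))))
  step 7: S(S(add(mul(SZ, SSZ), mul(SZ, mul(SSZ, SSZ)))))
  step 8: S(S(add(add(SSZ, mul(Z, SSZ)), mul(SZ, mul(SSZ, SSZ)))))
  step 9: S(S(add(S(add(SZ, mul(Z, SSZ))), mul(SZ, mul(SSZ, SSZ)))))
  step 10: S(S(S(add(add(SZ, mul(Z, SSZ)), mul(SZ, mul(SSZ, SSZ))))))
  step 11: S(S(S(add(S(add(Z, mul(Z, SSZ))), mul(SZ, mul(SSZ, SSZ))))))
  step 12: S(S(S(S(add(add(Z, mul(Z, SSZ)), mul(SZ, mul(SSZ, SSZ)))))))
  step 13: S(S(S(S(add(mul(Z, SSZ), mul(SZ, mul(SSZ, SSZ)))))))
  step 14: S(S(S(S(add(Z, mul(SZ, mul(SSZ, SSZ)))))))
  step 15: S(S(S(S(mul(SZ, mul(SSZ, SSZ))))))
  step 16: S(S(S(S(add(mul(SSZ, SSZ), mul(Z, mul(SSZ, SSZ)))))))
  step 17: S(S(S(S(add(add(SSZ, mul(SZ, SSZ)), mul(Z, mul(SSZ, SSZ)))))))
  step 18: S(S(S(S(add(S(add(SZ, mul(SZ, SSZ))), mul(Z, mul(SSZ, SSZ)))))))
  step 19: S(S(S(S(S(add(add(SZ, mul(SZ, SSZ)), mul(Z, mul(SSZ, SSZ))))))))
  step 20: S(S(S(S(S(add(S(add(Z, mul(SZ, SSZ))), mul(Z, mul(SSZ, SSZ))))))))
  step 21: S(S(S(S(S(S(add(add(Z, mul(SZ, SSZ)), mul(Z, mul(SSZ, SSZ)))))))))
  step 22: S(S(S(S(S(S(add(mul(SZ, SSZ), mul(Z, mul(SSZ, SSZ)))))))))
  step 23: S(S(S(S(S(S(add(add(SSZ, mul(Z, SSZ)), mul(Z, mul(SSZ, SSZ)))))))))
  step 24: S(S(S(S(S(S(add(S(add(SZ, mul(Z, SSZ))), mul(Z, mul(SSZ, SSZ)))))))))
  step 25: S(S(S(S(S(S(S(add(add(SZ, mul(Z, SSZ)), mul(Z, mul(SSZ, SSZ))))))))))
  step 26: S(S(S(S(S(S(S(add(S(add(Z, mul(Z, SSZ))), mul(Z, mul(SSZ, SSZ))))))))))
  step 27: S(S(S(S(S(S(S(S(add(add(Z, mul(Z, SSZ)), mul(Z, mul(SSZ, SSZ)))))))))))
  step 28: S(S(S(S(S(S(S(S(add(mul(Z, SSZ), mul(Z, mul(SSZ, SSZ)))))))))))
  step 29: S(S(S(S(S(S(S(S(add(Z, mul(Z, mul(SSZ, SSZ)))))))))))
  step 30: S(S(S(S(S(S(S(S(mul(Z, mul(SSZ, SSZ))))))))))
  step 31: S^8(Z)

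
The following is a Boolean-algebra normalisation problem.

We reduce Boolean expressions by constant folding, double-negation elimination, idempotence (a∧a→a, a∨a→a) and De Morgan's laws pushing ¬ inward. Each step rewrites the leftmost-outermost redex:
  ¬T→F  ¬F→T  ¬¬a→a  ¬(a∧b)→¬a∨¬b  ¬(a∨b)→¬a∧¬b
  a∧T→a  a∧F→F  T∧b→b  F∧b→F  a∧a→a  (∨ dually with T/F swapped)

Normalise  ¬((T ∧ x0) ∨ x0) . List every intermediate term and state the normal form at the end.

Answer: normal form = ¬x0  (in 5 steps)

Derivation:
  start: ¬((T ∧ x0) ∨ x0)
  →1  ¬(T ∧ x0) ∧ ¬x0
  →2  (¬T ∨ ¬x0) ∧ ¬x0
  →3  (F ∨ ¬x0) ∧ ¬x0
  →4  ¬x0 ∧ ¬x0
  →5  ¬x0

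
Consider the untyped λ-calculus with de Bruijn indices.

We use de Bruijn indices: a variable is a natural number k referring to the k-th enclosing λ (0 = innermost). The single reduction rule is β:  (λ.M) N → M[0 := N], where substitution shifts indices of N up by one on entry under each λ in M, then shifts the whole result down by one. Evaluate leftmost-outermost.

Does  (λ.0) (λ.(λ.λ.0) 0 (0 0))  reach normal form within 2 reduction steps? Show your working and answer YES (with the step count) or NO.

Answer: NO — after 2 steps the term is λ.(λ.0) (0 0), not yet normal

Derivation:
  start: (λ.0) (λ.(λ.λ.0) 0 (0 0))
  →1  λ.(λ.λ.0) 0 (0 0)
  →2  λ.(λ.0) (0 0)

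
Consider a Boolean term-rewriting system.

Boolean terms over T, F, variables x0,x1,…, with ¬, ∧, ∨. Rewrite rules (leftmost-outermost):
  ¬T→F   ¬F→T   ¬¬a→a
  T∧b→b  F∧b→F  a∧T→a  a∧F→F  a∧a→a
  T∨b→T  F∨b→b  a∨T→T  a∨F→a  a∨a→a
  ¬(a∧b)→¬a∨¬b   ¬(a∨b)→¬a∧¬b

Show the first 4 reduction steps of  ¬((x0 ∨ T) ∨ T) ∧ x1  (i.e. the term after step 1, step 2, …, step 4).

  start: ¬((x0 ∨ T) ∨ T) ∧ x1
  →1  (¬(x0 ∨ T) ∧ ¬T) ∧ x1
  →2  ((¬x0 ∧ ¬T) ∧ ¬T) ∧ x1
  →3  ((¬x0 ∧ F) ∧ ¬T) ∧ x1
  →4  (F ∧ ¬T) ∧ x1

Answer: after 4 steps: (F ∧ ¬T) ∧ x1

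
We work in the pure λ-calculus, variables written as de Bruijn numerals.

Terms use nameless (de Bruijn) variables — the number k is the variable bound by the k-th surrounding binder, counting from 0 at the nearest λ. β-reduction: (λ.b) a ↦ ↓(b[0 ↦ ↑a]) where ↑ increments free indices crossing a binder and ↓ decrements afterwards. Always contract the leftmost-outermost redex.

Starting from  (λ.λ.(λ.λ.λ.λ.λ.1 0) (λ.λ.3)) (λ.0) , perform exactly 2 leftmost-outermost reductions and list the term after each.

  start: (λ.λ.(λ.λ.λ.λ.λ.1 0) (λ.λ.3)) (λ.0)
  [1] λ.(λ.λ.λ.λ.λ.1 0) (λ.λ.λ.0)
  [2] λ.λ.λ.λ.λ.1 0

Answer: after 2 steps: λ.λ.λ.λ.λ.1 0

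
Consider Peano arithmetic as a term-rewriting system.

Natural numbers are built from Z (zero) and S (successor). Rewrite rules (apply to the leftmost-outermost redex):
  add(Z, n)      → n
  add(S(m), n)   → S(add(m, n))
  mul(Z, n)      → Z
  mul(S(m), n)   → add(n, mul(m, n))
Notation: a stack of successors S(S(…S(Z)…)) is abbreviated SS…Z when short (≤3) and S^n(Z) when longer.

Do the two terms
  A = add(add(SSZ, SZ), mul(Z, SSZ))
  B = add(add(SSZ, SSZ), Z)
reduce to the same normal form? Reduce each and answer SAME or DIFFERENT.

Term A:
  start: add(add(SSZ, SZ), mul(Z, SSZ))
  [1] add(S(add(SZ, SZ)), mul(Z, SSZ))
  [2] S(add(add(SZ, SZ), mul(Z, SSZ)))
  [3] S(add(S(add(Z, SZ)), mul(Z, SSZ)))
  [4] S(S(add(add(Z, SZ), mul(Z, SSZ))))
  [5] S(S(add(SZ, mul(Z, SSZ))))
  [6] S(S(S(add(Z, mul(Z, SSZ)))))
  [7] S(S(S(mul(Z, SSZ))))
  [8] SSSZ

Term B:
  start: add(add(SSZ, SSZ), Z)
  [1] add(S(add(SZ, SSZ)), Z)
  [2] S(add(add(SZ, SSZ), Z))
  [3] S(add(S(add(Z, SSZ)), Z))
  [4] S(S(add(add(Z, SSZ), Z)))
  [5] S(S(add(SSZ, Z)))
  [6] S(S(S(add(SZ, Z))))
  [7] S(S(S(S(add(Z, Z)))))
  [8] S^4(Z)

Answer: DIFFERENT — A ⇓ SSSZ, B ⇓ S^4(Z)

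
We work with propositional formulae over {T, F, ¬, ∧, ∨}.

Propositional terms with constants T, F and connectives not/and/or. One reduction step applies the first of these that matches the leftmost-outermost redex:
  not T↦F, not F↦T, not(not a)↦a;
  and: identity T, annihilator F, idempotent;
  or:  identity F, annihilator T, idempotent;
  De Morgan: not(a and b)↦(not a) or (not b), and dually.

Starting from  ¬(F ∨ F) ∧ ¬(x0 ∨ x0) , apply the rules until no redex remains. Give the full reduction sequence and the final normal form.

Answer: normal form = ¬x0  (in 6 steps)

Working:
  start: ¬(F ∨ F) ∧ ¬(x0 ∨ x0)
  →1  (¬F ∧ ¬F) ∧ ¬(x0 ∨ x0)
  →2  ¬F ∧ ¬(x0 ∨ x0)
  →3  T ∧ ¬(x0 ∨ x0)
  →4  ¬(x0 ∨ x0)
  →5  ¬x0 ∧ ¬x0
  →6  ¬x0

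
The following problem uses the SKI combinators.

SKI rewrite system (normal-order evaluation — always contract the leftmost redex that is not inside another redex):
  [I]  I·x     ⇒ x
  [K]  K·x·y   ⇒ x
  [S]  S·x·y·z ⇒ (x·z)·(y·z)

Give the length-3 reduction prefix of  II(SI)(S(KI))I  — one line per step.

  start: II(SI)(S(KI))I
  [1] I(SI)(S(KI))I
  [2] SI(S(KI))I
  [3] II(S(KI)I)

Answer: after 3 steps: II(S(KI)I)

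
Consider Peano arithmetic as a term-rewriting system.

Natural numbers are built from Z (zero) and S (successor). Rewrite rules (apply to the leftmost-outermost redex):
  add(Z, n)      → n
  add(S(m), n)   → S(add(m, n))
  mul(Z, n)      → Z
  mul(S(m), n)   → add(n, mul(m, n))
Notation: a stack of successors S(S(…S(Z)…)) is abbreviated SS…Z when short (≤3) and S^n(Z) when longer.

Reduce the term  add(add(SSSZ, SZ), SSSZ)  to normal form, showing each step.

  start: add(add(SSSZ, SZ), SSSZ)
  [1] add(S(add(SSZ, SZ)), SSSZ)
  [2] S(add(add(SSZ, SZ), SSSZ))
  [3] S(add(S(add(SZ, SZ)), SSSZ))
  [4] S(S(add(add(SZ, SZ), SSSZ)))
  [5] S(S(add(S(add(Z, SZ)), SSSZ)))
  [6] S(S(S(add(add(Z, SZ), SSSZ))))
  [7] S(S(S(add(SZ, SSSZ))))
  [8] S(S(S(S(add(Z, SSSZ)))))
  [9] S^7(Z)

Answer: normal form = S^7(Z)  (in 9 steps)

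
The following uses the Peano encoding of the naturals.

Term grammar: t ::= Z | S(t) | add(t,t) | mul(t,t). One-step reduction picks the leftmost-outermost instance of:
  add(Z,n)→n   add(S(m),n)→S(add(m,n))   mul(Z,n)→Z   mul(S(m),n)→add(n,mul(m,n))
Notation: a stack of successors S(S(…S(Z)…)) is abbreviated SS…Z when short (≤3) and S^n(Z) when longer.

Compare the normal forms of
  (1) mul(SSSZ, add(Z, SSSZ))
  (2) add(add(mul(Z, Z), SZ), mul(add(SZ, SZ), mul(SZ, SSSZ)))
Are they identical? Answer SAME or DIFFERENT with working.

Term A:
  start: mul(SSSZ, add(Z, SSSZ))
  [1] add(add(Z, SSSZ), mul(SSZ, add(Z, SSSZ)))
  [2] add(SSSZ, mul(SSZ, add(Z, SSSZ)))
  [3] S(add(SSZ, mul(SSZ, add(Z, SSSZ))))
  [4] S(S(add(SZ, mul(SSZ, add(Z, SSSZ)))))
  [5] S(S(S(add(Z, mul(SSZ, add(Z, SSSZ))))))
  [6] S(S(S(mul(SSZ, add(Z, SSSZ)))))
  [7] S(S(S(add(add(Z, SSSZ), mul(SZ, add(Z, SSSZ))))))
  [8] S(S(S(add(SSSZ, mul(SZ, add(Z, SSSZ))))))
  [9] S(S(S(S(add(SSZ, mul(SZ, add(Z, SSSZ)))))))
  [10] S(S(S(S(S(add(SZ, mul(SZ, add(Z, SSSZ))))))))
  [11] S(S(S(S(S(S(add(Z, mul(SZ, add(Z, SSSZ)))))))))
  [12] S(S(S(S(S(S(mul(SZ, add(Z, SSSZ))))))))
  [13] S(S(S(S(S(S(add(add(Z, SSSZ), mul(Z, add(Z, SSSZ)))))))))
  [14] S(S(S(S(S(S(add(SSSZ, mul(Z, add(Z, SSSZ)))))))))
  [15] S(S(S(S(S(S(S(add(SSZ, mul(Z, add(Z, SSSZ))))))))))
  [16] S(S(S(S(S(S(S(S(add(SZ, mul(Z, add(Z, SSSZ)))))))))))
  [17] S(S(S(S(S(S(S(S(S(add(Z, mul(Z, add(Z, SSSZ))))))))))))
  [18] S(S(S(S(S(S(S(S(S(mul(Z, add(Z, SSSZ)))))))))))
  [19] S^9(Z)

Term B:
  start: add(add(mul(Z, Z), SZ), mul(add(SZ, SZ), mul(SZ, SSSZ)))
  [1] add(add(Z, SZ), mul(add(SZ, SZ), mul(SZ, SSSZ)))
  [2] add(SZ, mul(add(SZ, SZ), mul(SZ, SSSZ)))
  [3] S(add(Z, mul(add(SZ, SZ), mul(SZ, SSSZ))))
  [4] S(mul(add(SZ, SZ), mul(SZ, SSSZ)))
  [5] S(mul(S(add(Z, SZ)), mul(SZ, SSSZ)))
  [6] S(add(mul(SZ, SSSZ), mul(add(Z, SZ), mul(SZ, SSSZ))))
  [7] S(add(add(SSSZ, mul(Z, SSSZ)), mul(add(Z, SZ), mul(SZ, SSSZ))))
  [8] S(add(S(add(SSZ, mul(Z, SSSZ))), mul(add(Z, SZ), mul(SZ, SSSZ))))
  [9] S(S(add(add(SSZ, mul(Z, SSSZ)), mul(add(Z, SZ), mul(SZ, SSSZ)))))
  [10] S(S(add(S(add(SZ, mul(Z, SSSZ))), mul(add(Z, SZ), mul(SZ, SSSZ)))))
  [11] S(S(S(add(add(SZ, mul(Z, SSSZ)), mul(add(Z, SZ), mul(SZ, SSSZ))))))
  [12] S(S(S(add(S(add(Z, mul(Z, SSSZ))), mul(add(Z, SZ), mul(SZ, SSSZ))))))
  [13] S(S(S(S(add(add(Z, mul(Z, SSSZ)), mul(add(Z, SZ), mul(SZ, SSSZ)))))))
  [14] S(S(S(S(add(mul(Z, SSSZ), mul(add(Z, SZ), mul(SZ, SSSZ)))))))
  [15] S(S(S(S(add(Z, mul(add(Z, SZ), mul(SZ, SSSZ)))))))
  [16] S(S(S(S(mul(add(Z, SZ), mul(SZ, SSSZ))))))
  [17] S(S(S(S(mul(SZ, mul(SZ, SSSZ))))))
  [18] S(S(S(S(add(mul(SZ, SSSZ), mul(Z, mul(SZ, SSSZ)))))))
  [19] S(S(S(S(add(add(SSSZ, mul(Z, SSSZ)), mul(Z, mul(SZ, SSSZ)))))))
  [20] S(S(S(S(add(S(add(SSZ, mul(Z, SSSZ))), mul(Z, mul(SZ, SSSZ)))))))
  [21] S(S(S(S(S(add(add(SSZ, mul(Z, SSSZ)), mul(Z, mul(SZ, SSSZ))))))))
  [22] S(S(S(S(S(add(S(add(SZ, mul(Z, SSSZ))), mul(Z, mul(SZ, SSSZ))))))))
  [23] S(S(S(S(S(S(add(add(SZ, mul(Z, SSSZ)), mul(Z, mul(SZ, SSSZ)))))))))
  [24] S(S(S(S(S(S(add(S(add(Z, mul(Z, SSSZ))), mul(Z, mul(SZ, SSSZ)))))))))
  [25] S(S(S(S(S(S(S(add(add(Z, mul(Z, SSSZ)), mul(Z, mul(SZ, SSSZ))))))))))
  [26] S(S(S(S(S(S(S(add(mul(Z, SSSZ), mul(Z, mul(SZ, SSSZ))))))))))
  [27] S(S(S(S(S(S(S(add(Z, mul(Z, mul(SZ, SSSZ))))))))))
  [28] S(S(S(S(S(S(S(mul(Z, mul(SZ, SSSZ)))))))))
  [29] S^7(Z)

Answer: DIFFERENT — A ⇓ S^9(Z), B ⇓ S^7(Z)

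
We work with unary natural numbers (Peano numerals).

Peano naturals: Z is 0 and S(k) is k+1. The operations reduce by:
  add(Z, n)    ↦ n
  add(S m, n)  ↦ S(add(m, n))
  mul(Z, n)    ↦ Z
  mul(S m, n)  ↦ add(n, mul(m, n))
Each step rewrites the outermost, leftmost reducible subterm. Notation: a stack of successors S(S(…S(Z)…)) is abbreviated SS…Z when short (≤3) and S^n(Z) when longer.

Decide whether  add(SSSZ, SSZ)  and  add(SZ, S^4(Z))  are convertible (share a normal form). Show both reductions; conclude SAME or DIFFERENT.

Answer: SAME — A ⇓ S^5(Z), B ⇓ S^5(Z)

Derivation:
Term A:
  start: add(SSSZ, SSZ)
  step 1: S(add(SSZ, SSZ))
  step 2: S(S(add(SZ, SSZ)))
  step 3: S(S(S(add(Z, SSZ))))
  step 4: S^5(Z)

Term B:
  start: add(SZ, S^4(Z))
  step 1: S(add(Z, S^4(Z)))
  step 2: S^5(Z)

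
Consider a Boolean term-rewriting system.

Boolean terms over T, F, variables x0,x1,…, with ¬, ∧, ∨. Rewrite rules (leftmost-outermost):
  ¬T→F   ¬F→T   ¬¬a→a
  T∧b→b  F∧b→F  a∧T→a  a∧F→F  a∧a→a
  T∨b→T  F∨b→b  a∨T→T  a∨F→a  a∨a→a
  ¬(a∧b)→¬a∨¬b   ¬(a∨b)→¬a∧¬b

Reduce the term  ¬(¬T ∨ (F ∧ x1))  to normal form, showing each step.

Answer: normal form = T  (in 6 steps)

Reduction:
  start: ¬(¬T ∨ (F ∧ x1))
  step 1: ¬¬T ∧ ¬(F ∧ x1)
  step 2: T ∧ ¬(F ∧ x1)
  step 3: ¬(F ∧ x1)
  step 4: ¬F ∨ ¬x1
  step 5: T ∨ ¬x1
  step 6: T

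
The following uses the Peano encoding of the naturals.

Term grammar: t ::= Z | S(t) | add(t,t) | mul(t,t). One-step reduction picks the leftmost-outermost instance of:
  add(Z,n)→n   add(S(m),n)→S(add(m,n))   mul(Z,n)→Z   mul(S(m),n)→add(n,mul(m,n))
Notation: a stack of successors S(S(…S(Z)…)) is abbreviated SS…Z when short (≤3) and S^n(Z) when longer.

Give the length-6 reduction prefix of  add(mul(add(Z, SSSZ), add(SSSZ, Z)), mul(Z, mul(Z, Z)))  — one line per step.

  start: add(mul(add(Z, SSSZ), add(SSSZ, Z)), mul(Z, mul(Z, Z)))
  [1] add(mul(SSSZ, add(SSSZ, Z)), mul(Z, mul(Z, Z)))
  [2] add(add(add(SSSZ, Z), mul(SSZ, add(SSSZ, Z))), mul(Z, mul(Z, Z)))
  [3] add(add(S(add(SSZ, Z)), mul(SSZ, add(SSSZ, Z))), mul(Z, mul(Z, Z)))
  [4] add(S(add(add(SSZ, Z), mul(SSZ, add(SSSZ, Z)))), mul(Z, mul(Z, Z)))
  [5] S(add(add(add(SSZ, Z), mul(SSZ, add(SSSZ, Z))), mul(Z, mul(Z, Z))))
  [6] S(add(add(S(add(SZ, Z)), mul(SSZ, add(SSSZ, Z))), mul(Z, mul(Z, Z))))

Answer: after 6 steps: S(add(add(S(add(SZ, Z)), mul(SSZ, add(SSSZ, Z))), mul(Z, mul(Z, Z))))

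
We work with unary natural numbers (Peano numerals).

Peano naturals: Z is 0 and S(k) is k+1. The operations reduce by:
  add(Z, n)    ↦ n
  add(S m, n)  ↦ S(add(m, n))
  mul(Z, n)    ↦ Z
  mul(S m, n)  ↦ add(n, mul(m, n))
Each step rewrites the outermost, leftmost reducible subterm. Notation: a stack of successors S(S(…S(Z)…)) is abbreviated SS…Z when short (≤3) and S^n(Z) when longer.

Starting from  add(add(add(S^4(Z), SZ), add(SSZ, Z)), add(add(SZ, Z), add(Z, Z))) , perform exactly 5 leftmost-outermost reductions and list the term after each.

Answer: after 5 steps: S(add(S(add(add(SSZ, SZ), add(SSZ, Z))), add(add(SZ, Z), add(Z, Z))))

Derivation:
  start: add(add(add(S^4(Z), SZ), add(SSZ, Z)), add(add(SZ, Z), add(Z, Z)))
  [1] add(add(S(add(SSSZ, SZ)), add(SSZ, Z)), add(add(SZ, Z), add(Z, Z)))
  [2] add(S(add(add(SSSZ, SZ), add(SSZ, Z))), add(add(SZ, Z), add(Z, Z)))
  [3] S(add(add(add(SSSZ, SZ), add(SSZ, Z)), add(add(SZ, Z), add(Z, Z))))
  [4] S(add(add(S(add(SSZ, SZ)), add(SSZ, Z)), add(add(SZ, Z), add(Z, Z))))
  [5] S(add(S(add(add(SSZ, SZ), add(SSZ, Z))), add(add(SZ, Z), add(Z, Z))))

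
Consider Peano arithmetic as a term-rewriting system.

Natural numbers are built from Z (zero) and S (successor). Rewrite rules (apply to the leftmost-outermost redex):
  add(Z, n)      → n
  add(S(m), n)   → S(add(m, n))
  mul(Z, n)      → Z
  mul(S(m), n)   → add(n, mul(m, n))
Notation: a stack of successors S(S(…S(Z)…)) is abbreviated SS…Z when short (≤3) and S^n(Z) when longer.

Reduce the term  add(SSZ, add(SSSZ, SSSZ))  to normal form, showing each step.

  start: add(SSZ, add(SSSZ, SSSZ))
  [1] S(add(SZ, add(SSSZ, SSSZ)))
  [2] S(S(add(Z, add(SSSZ, SSSZ))))
  [3] S(S(add(SSSZ, SSSZ)))
  [4] S(S(S(add(SSZ, SSSZ))))
  [5] S(S(S(S(add(SZ, SSSZ)))))
  [6] S(S(S(S(S(add(Z, SSSZ))))))
  [7] S^8(Z)

Answer: normal form = S^8(Z)  (in 7 steps)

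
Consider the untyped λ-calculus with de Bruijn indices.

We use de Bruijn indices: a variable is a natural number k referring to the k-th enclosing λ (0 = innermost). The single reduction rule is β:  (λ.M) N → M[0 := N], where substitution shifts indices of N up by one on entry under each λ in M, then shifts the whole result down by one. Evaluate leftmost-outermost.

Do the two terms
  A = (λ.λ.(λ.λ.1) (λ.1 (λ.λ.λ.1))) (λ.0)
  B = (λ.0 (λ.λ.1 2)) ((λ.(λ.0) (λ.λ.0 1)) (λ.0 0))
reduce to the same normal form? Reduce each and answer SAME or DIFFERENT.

Answer: DIFFERENT — A ⇓ λ.λ.λ.2 (λ.λ.λ.1), B ⇓ λ.0 (λ.λ.1 (λ.λ.0 1))

Reduction:
Term A:
  start: (λ.λ.(λ.λ.1) (λ.1 (λ.λ.λ.1))) (λ.0)
  [1] λ.(λ.λ.1) (λ.1 (λ.λ.λ.1))
  [2] λ.λ.λ.2 (λ.λ.λ.1)

Term B:
  start: (λ.0 (λ.λ.1 2)) ((λ.(λ.0) (λ.λ.0 1)) (λ.0 0))
  [1] (λ.(λ.0) (λ.λ.0 1)) (λ.0 0) (λ.λ.1 ((λ.(λ.0) (λ.λ.0 1)) (λ.0 0)))
  [2] (λ.0) (λ.λ.0 1) (λ.λ.1 ((λ.(λ.0) (λ.λ.0 1)) (λ.0 0)))
  [3] (λ.λ.0 1) (λ.λ.1 ((λ.(λ.0) (λ.λ.0 1)) (λ.0 0)))
  [4] λ.0 (λ.λ.1 ((λ.(λ.0) (λ.λ.0 1)) (λ.0 0)))
  [5] λ.0 (λ.λ.1 ((λ.0) (λ.λ.0 1)))
  [6] λ.0 (λ.λ.1 (λ.λ.0 1))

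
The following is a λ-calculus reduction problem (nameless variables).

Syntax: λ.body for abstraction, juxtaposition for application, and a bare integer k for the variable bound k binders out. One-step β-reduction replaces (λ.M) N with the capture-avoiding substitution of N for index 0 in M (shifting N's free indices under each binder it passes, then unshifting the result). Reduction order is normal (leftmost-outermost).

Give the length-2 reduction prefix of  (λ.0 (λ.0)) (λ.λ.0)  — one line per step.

Answer: after 2 steps: λ.0

Derivation:
  start: (λ.0 (λ.0)) (λ.λ.0)
  →1  (λ.λ.0) (λ.0)
  →2  λ.0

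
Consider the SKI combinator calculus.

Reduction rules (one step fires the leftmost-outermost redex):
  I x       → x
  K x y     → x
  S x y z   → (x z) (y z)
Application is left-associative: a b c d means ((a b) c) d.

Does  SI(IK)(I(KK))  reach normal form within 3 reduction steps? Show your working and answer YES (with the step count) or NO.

  start: SI(IK)(I(KK))
  step 1: I(I(KK))(IK(I(KK)))
  step 2: I(KK)(IK(I(KK)))
  step 3: KK(IK(I(KK)))

Answer: NO — after 3 steps the term is KK(IK(I(KK))), not yet normal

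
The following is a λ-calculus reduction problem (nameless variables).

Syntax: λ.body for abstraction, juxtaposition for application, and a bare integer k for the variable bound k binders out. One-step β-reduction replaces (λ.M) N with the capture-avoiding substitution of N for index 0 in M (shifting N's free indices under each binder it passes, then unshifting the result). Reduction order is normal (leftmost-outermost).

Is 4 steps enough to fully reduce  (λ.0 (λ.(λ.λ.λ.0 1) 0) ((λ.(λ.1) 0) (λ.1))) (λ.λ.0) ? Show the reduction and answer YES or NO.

  start: (λ.0 (λ.(λ.λ.λ.0 1) 0) ((λ.(λ.1) 0) (λ.1))) (λ.λ.0)
  step 1: (λ.λ.0) (λ.(λ.λ.λ.0 1) 0) ((λ.(λ.1) 0) (λ.λ.λ.0))
  step 2: (λ.0) ((λ.(λ.1) 0) (λ.λ.λ.0))
  step 3: (λ.(λ.1) 0) (λ.λ.λ.0)
  step 4: (λ.λ.λ.λ.0) (λ.λ.λ.0)

Answer: NO — after 4 steps the term is (λ.λ.λ.λ.0) (λ.λ.λ.0), not yet normal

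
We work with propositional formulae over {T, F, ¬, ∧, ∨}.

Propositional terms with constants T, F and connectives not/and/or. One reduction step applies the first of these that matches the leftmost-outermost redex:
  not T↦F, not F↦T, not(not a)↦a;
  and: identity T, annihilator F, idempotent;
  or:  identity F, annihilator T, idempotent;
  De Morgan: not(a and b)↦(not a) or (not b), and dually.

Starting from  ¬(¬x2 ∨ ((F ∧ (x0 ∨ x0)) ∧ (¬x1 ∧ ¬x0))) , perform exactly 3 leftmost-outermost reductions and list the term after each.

  start: ¬(¬x2 ∨ ((F ∧ (x0 ∨ x0)) ∧ (¬x1 ∧ ¬x0)))
  [1] ¬¬x2 ∧ ¬((F ∧ (x0 ∨ x0)) ∧ (¬x1 ∧ ¬x0))
  [2] x2 ∧ ¬((F ∧ (x0 ∨ x0)) ∧ (¬x1 ∧ ¬x0))
  [3] x2 ∧ (¬(F ∧ (x0 ∨ x0)) ∨ ¬(¬x1 ∧ ¬x0))

Answer: after 3 steps: x2 ∧ (¬(F ∧ (x0 ∨ x0)) ∨ ¬(¬x1 ∧ ¬x0))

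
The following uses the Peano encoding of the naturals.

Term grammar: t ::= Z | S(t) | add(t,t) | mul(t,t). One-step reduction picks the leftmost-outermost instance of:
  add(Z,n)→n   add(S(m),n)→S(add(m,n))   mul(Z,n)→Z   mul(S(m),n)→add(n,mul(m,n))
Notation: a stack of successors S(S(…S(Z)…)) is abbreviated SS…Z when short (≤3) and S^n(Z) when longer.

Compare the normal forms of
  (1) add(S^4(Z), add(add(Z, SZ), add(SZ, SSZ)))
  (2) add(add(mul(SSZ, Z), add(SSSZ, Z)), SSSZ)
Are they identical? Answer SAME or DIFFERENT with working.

Term A:
  start: add(S^4(Z), add(add(Z, SZ), add(SZ, SSZ)))
  →1  S(add(SSSZ, add(add(Z, SZ), add(SZ, SSZ))))
  →2  S(S(add(SSZ, add(add(Z, SZ), add(SZ, SSZ)))))
  →3  S(S(S(add(SZ, add(add(Z, SZ), add(SZ, SSZ))))))
  →4  S(S(S(S(add(Z, add(add(Z, SZ), add(SZ, SSZ)))))))
  →5  S(S(S(S(add(add(Z, SZ), add(SZ, SSZ))))))
  →6  S(S(S(S(add(SZ, add(SZ, SSZ))))))
  →7  S(S(S(S(S(add(Z, add(SZ, SSZ)))))))
  →8  S(S(S(S(S(add(SZ, SSZ))))))
  →9  S(S(S(S(S(S(add(Z, SSZ)))))))
  →10  S^8(Z)

Term B:
  start: add(add(mul(SSZ, Z), add(SSSZ, Z)), SSSZ)
  →1  add(add(add(Z, mul(SZ, Z)), add(SSSZ, Z)), SSSZ)
  →2  add(add(mul(SZ, Z), add(SSSZ, Z)), SSSZ)
  →3  add(add(add(Z, mul(Z, Z)), add(SSSZ, Z)), SSSZ)
  →4  add(add(mul(Z, Z), add(SSSZ, Z)), SSSZ)
  →5  add(add(Z, add(SSSZ, Z)), SSSZ)
  →6  add(add(SSSZ, Z), SSSZ)
  →7  add(S(add(SSZ, Z)), SSSZ)
  →8  S(add(add(SSZ, Z), SSSZ))
  →9  S(add(S(add(SZ, Z)), SSSZ))
  →10  S(S(add(add(SZ, Z), SSSZ)))
  →11  S(S(add(S(add(Z, Z)), SSSZ)))
  →12  S(S(S(add(add(Z, Z), SSSZ))))
  →13  S(S(S(add(Z, SSSZ))))
  →14  S^6(Z)

Answer: DIFFERENT — A ⇓ S^8(Z), B ⇓ S^6(Z)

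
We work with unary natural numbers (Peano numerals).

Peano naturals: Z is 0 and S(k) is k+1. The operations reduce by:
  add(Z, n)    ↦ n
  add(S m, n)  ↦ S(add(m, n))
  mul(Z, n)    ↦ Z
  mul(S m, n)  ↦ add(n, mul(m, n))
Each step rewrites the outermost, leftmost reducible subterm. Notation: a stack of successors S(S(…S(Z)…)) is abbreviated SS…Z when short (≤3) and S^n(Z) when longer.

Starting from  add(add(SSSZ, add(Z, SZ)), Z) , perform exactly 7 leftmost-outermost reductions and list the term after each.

  start: add(add(SSSZ, add(Z, SZ)), Z)
  →1  add(S(add(SSZ, add(Z, SZ))), Z)
  →2  S(add(add(SSZ, add(Z, SZ)), Z))
  →3  S(add(S(add(SZ, add(Z, SZ))), Z))
  →4  S(S(add(add(SZ, add(Z, SZ)), Z)))
  →5  S(S(add(S(add(Z, add(Z, SZ))), Z)))
  →6  S(S(S(add(add(Z, add(Z, SZ)), Z))))
  →7  S(S(S(add(add(Z, SZ), Z))))

Answer: after 7 steps: S(S(S(add(add(Z, SZ), Z))))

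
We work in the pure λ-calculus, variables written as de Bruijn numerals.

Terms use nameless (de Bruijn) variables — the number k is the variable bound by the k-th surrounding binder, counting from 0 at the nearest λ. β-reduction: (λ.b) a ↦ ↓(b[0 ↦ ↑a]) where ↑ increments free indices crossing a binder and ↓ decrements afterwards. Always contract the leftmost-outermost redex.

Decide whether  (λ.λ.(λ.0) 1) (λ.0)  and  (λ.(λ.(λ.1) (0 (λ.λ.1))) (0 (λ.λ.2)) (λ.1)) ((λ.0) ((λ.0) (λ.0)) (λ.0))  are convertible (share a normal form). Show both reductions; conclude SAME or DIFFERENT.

Term A:
  start: (λ.λ.(λ.0) 1) (λ.0)
  →1  λ.(λ.0) (λ.0)
  →2  λ.λ.0

Term B:
  start: (λ.(λ.(λ.1) (0 (λ.λ.1))) (0 (λ.λ.2)) (λ.1)) ((λ.0) ((λ.0) (λ.0)) (λ.0))
  →1  (λ.(λ.1) (0 (λ.λ.1))) ((λ.0) ((λ.0) (λ.0)) (λ.0) (λ.λ.(λ.0) ((λ.0) (λ.0)) (λ.0))) (λ.(λ.0) ((λ.0) (λ.0)) (λ.0))
  →2  (λ.(λ.0) ((λ.0) (λ.0)) (λ.0) (λ.λ.(λ.0) ((λ.0) (λ.0)) (λ.0))) ((λ.0) ((λ.0) (λ.0)) (λ.0) (λ.λ.(λ.0) ((λ.0) (λ.0)) (λ.0)) (λ.λ.1)) (λ.(λ.0) ((λ.0) (λ.0)) (λ.0))
  →3  (λ.0) ((λ.0) (λ.0)) (λ.0) (λ.λ.(λ.0) ((λ.0) (λ.0)) (λ.0)) (λ.(λ.0) ((λ.0) (λ.0)) (λ.0))
  →4  (λ.0) (λ.0) (λ.0) (λ.λ.(λ.0) ((λ.0) (λ.0)) (λ.0)) (λ.(λ.0) ((λ.0) (λ.0)) (λ.0))
  →5  (λ.0) (λ.0) (λ.λ.(λ.0) ((λ.0) (λ.0)) (λ.0)) (λ.(λ.0) ((λ.0) (λ.0)) (λ.0))
  →6  (λ.0) (λ.λ.(λ.0) ((λ.0) (λ.0)) (λ.0)) (λ.(λ.0) ((λ.0) (λ.0)) (λ.0))
  →7  (λ.λ.(λ.0) ((λ.0) (λ.0)) (λ.0)) (λ.(λ.0) ((λ.0) (λ.0)) (λ.0))
  →8  λ.(λ.0) ((λ.0) (λ.0)) (λ.0)
  →9  λ.(λ.0) (λ.0) (λ.0)
  →10  λ.(λ.0) (λ.0)
  →11  λ.λ.0

Answer: SAME — A ⇓ λ.λ.0, B ⇓ λ.λ.0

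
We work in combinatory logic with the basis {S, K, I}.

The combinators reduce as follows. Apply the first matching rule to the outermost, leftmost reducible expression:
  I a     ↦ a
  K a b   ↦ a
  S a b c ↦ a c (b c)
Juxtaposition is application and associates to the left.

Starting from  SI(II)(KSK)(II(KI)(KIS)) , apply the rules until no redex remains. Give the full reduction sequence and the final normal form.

  start: SI(II)(KSK)(II(KI)(KIS))
  [1] I(KSK)(II(KSK))(II(KI)(KIS))
  [2] KSK(II(KSK))(II(KI)(KIS))
  [3] S(II(KSK))(II(KI)(KIS))
  [4] S(I(KSK))(II(KI)(KIS))
  [5] S(KSK)(II(KI)(KIS))
  [6] SS(II(KI)(KIS))
  [7] SS(I(KI)(KIS))
  [8] SS(KI(KIS))
  [9] SSI

Answer: normal form = SSI  (in 9 steps)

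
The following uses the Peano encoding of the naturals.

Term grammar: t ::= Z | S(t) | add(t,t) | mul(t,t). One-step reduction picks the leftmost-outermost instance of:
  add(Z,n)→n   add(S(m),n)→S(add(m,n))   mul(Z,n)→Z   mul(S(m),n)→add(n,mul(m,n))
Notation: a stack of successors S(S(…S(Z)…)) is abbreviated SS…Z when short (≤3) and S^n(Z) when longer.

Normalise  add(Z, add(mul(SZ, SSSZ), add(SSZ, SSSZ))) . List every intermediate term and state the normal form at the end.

  start: add(Z, add(mul(SZ, SSSZ), add(SSZ, SSSZ)))
  step 1: add(mul(SZ, SSSZ), add(SSZ, SSSZ))
  step 2: add(add(SSSZ, mul(Z, SSSZ)), add(SSZ, SSSZ))
  step 3: add(S(add(SSZ, mul(Z, SSSZ))), add(SSZ, SSSZ))
  step 4: S(add(add(SSZ, mul(Z, SSSZ)), add(SSZ, SSSZ)))
  step 5: S(add(S(add(SZ, mul(Z, SSSZ))), add(SSZ, SSSZ)))
  step 6: S(S(add(add(SZ, mul(Z, SSSZ)), add(SSZ, SSSZ))))
  step 7: S(S(add(S(add(Z, mul(Z, SSSZ))), add(SSZ, SSSZ))))
  step 8: S(S(S(add(add(Z, mul(Z, SSSZ)), add(SSZ, SSSZ)))))
  step 9: S(S(S(add(mul(Z, SSSZ), add(SSZ, SSSZ)))))
  step 10: S(S(S(add(Z, add(SSZ, SSSZ)))))
  step 11: S(S(S(add(SSZ, SSSZ))))
  step 12: S(S(S(S(add(SZ, SSSZ)))))
  step 13: S(S(S(S(S(add(Z, SSSZ))))))
  step 14: S^8(Z)

Answer: normal form = S^8(Z)  (in 14 steps)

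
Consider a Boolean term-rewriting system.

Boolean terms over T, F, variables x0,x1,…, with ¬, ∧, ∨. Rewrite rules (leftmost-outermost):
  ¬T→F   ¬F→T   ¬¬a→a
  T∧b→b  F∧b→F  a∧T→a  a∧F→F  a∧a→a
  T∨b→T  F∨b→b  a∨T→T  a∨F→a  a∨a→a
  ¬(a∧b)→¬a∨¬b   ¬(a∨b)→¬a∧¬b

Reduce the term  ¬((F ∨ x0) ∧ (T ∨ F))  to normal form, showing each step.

  start: ¬((F ∨ x0) ∧ (T ∨ F))
  →1  ¬(F ∨ x0) ∨ ¬(T ∨ F)
  →2  (¬F ∧ ¬x0) ∨ ¬(T ∨ F)
  →3  (T ∧ ¬x0) ∨ ¬(T ∨ F)
  →4  ¬x0 ∨ ¬(T ∨ F)
  →5  ¬x0 ∨ (¬T ∧ ¬F)
  →6  ¬x0 ∨ (F ∧ ¬F)
  →7  ¬x0 ∨ F
  →8  ¬x0

Answer: normal form = ¬x0  (in 8 steps)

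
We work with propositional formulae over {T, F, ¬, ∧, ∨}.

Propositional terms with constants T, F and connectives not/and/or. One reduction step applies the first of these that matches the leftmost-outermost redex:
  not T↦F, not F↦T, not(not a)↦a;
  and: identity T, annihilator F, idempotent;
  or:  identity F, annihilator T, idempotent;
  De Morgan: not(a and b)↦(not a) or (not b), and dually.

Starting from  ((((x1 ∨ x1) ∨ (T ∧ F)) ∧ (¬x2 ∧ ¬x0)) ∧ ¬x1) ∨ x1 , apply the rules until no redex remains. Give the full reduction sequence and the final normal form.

  start: ((((x1 ∨ x1) ∨ (T ∧ F)) ∧ (¬x2 ∧ ¬x0)) ∧ ¬x1) ∨ x1
  step 1: (((x1 ∨ (T ∧ F)) ∧ (¬x2 ∧ ¬x0)) ∧ ¬x1) ∨ x1
  step 2: (((x1 ∨ F) ∧ (¬x2 ∧ ¬x0)) ∧ ¬x1) ∨ x1
  step 3: ((x1 ∧ (¬x2 ∧ ¬x0)) ∧ ¬x1) ∨ x1

Answer: normal form = ((x1 ∧ (¬x2 ∧ ¬x0)) ∧ ¬x1) ∨ x1  (in 3 steps)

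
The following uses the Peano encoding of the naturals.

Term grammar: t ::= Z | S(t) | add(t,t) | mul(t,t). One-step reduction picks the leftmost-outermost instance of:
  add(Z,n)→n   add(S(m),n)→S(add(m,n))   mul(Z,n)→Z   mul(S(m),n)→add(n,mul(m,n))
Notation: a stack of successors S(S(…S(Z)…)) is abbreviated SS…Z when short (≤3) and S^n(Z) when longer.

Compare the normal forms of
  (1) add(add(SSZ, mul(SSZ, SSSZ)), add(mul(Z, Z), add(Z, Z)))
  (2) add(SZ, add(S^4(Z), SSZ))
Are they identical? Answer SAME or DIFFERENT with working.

Answer: DIFFERENT — A ⇓ S^8(Z), B ⇓ S^7(Z)

Derivation:
Term A:
  start: add(add(SSZ, mul(SSZ, SSSZ)), add(mul(Z, Z), add(Z, Z)))
  →1  add(S(add(SZ, mul(SSZ, SSSZ))), add(mul(Z, Z), add(Z, Z)))
  →2  S(add(add(SZ, mul(SSZ, SSSZ)), add(mul(Z, Z), add(Z, Z))))
  →3  S(add(S(add(Z, mul(SSZ, SSSZ))), add(mul(Z, Z), add(Z, Z))))
  →4  S(S(add(add(Z, mul(SSZ, SSSZ)), add(mul(Z, Z), add(Z, Z)))))
  →5  S(S(add(mul(SSZ, SSSZ), add(mul(Z, Z), add(Z, Z)))))
  →6  S(S(add(add(SSSZ, mul(SZ, SSSZ)), add(mul(Z, Z), add(Z, Z)))))
  →7  S(S(add(S(add(SSZ, mul(SZ, SSSZ))), add(mul(Z, Z), add(Z, Z)))))
  →8  S(S(S(add(add(SSZ, mul(SZ, SSSZ)), add(mul(Z, Z), add(Z, Z))))))
  →9  S(S(S(add(S(add(SZ, mul(SZ, SSSZ))), add(mul(Z, Z), add(Z, Z))))))
  →10  S(S(S(S(add(add(SZ, mul(SZ, SSSZ)), add(mul(Z, Z), add(Z, Z)))))))
  →11  S(S(S(S(add(S(add(Z, mul(SZ, SSSZ))), add(mul(Z, Z), add(Z, Z)))))))
  →12  S(S(S(S(S(add(add(Z, mul(SZ, SSSZ)), add(mul(Z, Z), add(Z, Z))))))))
  →13  S(S(S(S(S(add(mul(SZ, SSSZ), add(mul(Z, Z), add(Z, Z))))))))
  →14  S(S(S(S(S(add(add(SSSZ, mul(Z, SSSZ)), add(mul(Z, Z), add(Z, Z))))))))
  →15  S(S(S(S(S(add(S(add(SSZ, mul(Z, SSSZ))), add(mul(Z, Z), add(Z, Z))))))))
  →16  S(S(S(S(S(S(add(add(SSZ, mul(Z, SSSZ)), add(mul(Z, Z), add(Z, Z)))))))))
  →17  S(S(S(S(S(S(add(S(add(SZ, mul(Z, SSSZ))), add(mul(Z, Z), add(Z, Z)))))))))
  →18  S(S(S(S(S(S(S(add(add(SZ, mul(Z, SSSZ)), add(mul(Z, Z), add(Z, Z))))))))))
  →19  S(S(S(S(S(S(S(add(S(add(Z, mul(Z, SSSZ))), add(mul(Z, Z), add(Z, Z))))))))))
  →20  S(S(S(S(S(S(S(S(add(add(Z, mul(Z, SSSZ)), add(mul(Z, Z), add(Z, Z)))))))))))
  →21  S(S(S(S(S(S(S(S(add(mul(Z, SSSZ), add(mul(Z, Z), add(Z, Z)))))))))))
  →22  S(S(S(S(S(S(S(S(add(Z, add(mul(Z, Z), add(Z, Z)))))))))))
  →23  S(S(S(S(S(S(S(S(add(mul(Z, Z), add(Z, Z))))))))))
  →24  S(S(S(S(S(S(S(S(add(Z, add(Z, Z))))))))))
  →25  S(S(S(S(S(S(S(S(add(Z, Z)))))))))
  →26  S^8(Z)

Term B:
  start: add(SZ, add(S^4(Z), SSZ))
  →1  S(add(Z, add(S^4(Z), SSZ)))
  →2  S(add(S^4(Z), SSZ))
  →3  S(S(add(SSSZ, SSZ)))
  →4  S(S(S(add(SSZ, SSZ))))
  →5  S(S(S(S(add(SZ, SSZ)))))
  →6  S(S(S(S(S(add(Z, SSZ))))))
  →7  S^7(Z)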